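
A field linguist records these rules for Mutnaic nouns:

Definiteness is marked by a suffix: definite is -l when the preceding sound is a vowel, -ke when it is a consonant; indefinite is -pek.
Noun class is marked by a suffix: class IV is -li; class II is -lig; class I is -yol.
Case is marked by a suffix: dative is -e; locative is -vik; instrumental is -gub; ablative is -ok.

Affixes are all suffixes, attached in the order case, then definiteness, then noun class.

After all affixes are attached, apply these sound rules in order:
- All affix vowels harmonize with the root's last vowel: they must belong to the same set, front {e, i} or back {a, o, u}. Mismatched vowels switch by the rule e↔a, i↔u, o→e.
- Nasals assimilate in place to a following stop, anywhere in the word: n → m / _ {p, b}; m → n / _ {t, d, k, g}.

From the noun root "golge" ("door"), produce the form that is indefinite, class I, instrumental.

golgegibpekyel

Attach case instrumental -gub → golgegub.
Attach definiteness indefinite -pek → golgegubpek.
Attach noun class class I -yol → golgegubpekyol.
Apply vowel harmony: golgegubpekyol → golgegibpekyel.
Nasal assimilation: no change.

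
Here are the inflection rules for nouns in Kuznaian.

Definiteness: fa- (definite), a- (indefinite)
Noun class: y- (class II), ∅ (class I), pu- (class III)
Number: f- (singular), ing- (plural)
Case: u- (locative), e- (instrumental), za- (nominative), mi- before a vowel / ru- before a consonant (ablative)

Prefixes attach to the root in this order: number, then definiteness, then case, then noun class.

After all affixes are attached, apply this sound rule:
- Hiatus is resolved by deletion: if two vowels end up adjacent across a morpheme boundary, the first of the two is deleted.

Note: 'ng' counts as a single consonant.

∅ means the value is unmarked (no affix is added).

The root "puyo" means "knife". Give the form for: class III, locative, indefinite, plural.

Attach number plural ing- → ingpuyo.
Attach definiteness indefinite a- → aingpuyo.
Attach case locative u- → uaingpuyo.
Attach noun class class III pu- → puuaingpuyo.
Apply vowel deletion: puuaingpuyo → pingpuyo.

pingpuyo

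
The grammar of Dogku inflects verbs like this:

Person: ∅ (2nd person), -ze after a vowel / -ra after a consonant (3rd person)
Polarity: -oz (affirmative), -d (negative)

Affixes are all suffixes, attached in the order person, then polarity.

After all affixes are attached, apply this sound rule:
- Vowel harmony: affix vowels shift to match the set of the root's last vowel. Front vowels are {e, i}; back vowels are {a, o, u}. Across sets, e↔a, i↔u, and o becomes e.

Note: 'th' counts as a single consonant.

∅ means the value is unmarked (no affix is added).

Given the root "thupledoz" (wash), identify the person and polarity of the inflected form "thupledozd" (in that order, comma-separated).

2nd person, negative

Segment: thupledoz-d.
person: ∅ → 2nd person.
polarity: -d → negative.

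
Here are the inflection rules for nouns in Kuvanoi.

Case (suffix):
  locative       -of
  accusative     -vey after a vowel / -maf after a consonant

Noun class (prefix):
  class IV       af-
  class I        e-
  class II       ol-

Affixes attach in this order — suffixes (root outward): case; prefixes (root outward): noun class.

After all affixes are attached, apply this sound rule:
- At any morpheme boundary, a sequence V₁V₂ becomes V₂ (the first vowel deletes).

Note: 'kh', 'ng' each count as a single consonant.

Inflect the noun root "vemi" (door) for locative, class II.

olvemof

Attach noun class class II ol- → olvemi.
Attach case locative -of → olvemiof.
Apply vowel deletion: olvemiof → olvemof.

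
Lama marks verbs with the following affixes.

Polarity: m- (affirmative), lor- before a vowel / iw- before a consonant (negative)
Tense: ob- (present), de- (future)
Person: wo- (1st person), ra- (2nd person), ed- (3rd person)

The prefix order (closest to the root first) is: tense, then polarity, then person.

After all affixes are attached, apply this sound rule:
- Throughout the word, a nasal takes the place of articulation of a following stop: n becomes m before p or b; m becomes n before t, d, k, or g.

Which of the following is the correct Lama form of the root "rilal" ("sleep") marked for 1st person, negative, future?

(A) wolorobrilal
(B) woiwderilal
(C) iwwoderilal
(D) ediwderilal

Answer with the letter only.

B

Attach tense future de- → derilal.
Attach polarity negative iw- (before consonant 'd') → iwderilal.
Attach person 1st person wo- → woiwderilal.
Nasal assimilation: no change.
So the correct form is woiwderilal, option (B).
(A) wolorobrilal is wrong: it uses present instead of future for tense.
(D) ediwderilal is wrong: it uses 3rd person instead of 1st person for person.
(C) iwwoderilal is wrong: it has the affixes in the wrong order.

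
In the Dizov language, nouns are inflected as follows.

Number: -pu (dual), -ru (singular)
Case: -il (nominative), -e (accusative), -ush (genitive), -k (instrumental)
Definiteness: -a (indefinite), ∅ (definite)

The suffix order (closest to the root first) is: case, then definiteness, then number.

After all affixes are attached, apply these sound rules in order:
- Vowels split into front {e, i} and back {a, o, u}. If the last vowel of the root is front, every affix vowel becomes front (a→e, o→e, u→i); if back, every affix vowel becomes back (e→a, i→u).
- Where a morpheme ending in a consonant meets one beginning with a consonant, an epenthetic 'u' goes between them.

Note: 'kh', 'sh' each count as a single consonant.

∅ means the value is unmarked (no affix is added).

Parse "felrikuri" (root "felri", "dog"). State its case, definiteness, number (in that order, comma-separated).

instrumental, definite, singular

Segment: felri-k-ru.
case: -k → instrumental.
definiteness: ∅ → definite.
number: -ru → singular.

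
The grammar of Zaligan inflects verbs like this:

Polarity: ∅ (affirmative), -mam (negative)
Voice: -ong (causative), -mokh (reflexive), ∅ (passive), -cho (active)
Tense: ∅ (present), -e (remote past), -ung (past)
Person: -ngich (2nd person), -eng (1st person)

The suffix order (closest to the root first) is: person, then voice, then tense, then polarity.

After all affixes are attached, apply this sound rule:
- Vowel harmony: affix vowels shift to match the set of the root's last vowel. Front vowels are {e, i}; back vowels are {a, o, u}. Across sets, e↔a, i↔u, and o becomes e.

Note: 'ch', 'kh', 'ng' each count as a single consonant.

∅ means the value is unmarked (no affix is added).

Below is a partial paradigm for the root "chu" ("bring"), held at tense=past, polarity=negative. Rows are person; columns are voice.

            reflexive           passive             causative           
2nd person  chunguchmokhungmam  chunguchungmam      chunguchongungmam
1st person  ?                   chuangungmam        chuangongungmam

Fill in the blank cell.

chuangmokhungmam

Attach person 1st person -eng → chueng.
Attach voice reflexive -mokh → chuengmokh.
Attach tense past -ung → chuengmokhung.
Attach polarity negative -mam → chuengmokhungmam.
Apply vowel harmony: chuengmokhungmam → chuangmokhungmam.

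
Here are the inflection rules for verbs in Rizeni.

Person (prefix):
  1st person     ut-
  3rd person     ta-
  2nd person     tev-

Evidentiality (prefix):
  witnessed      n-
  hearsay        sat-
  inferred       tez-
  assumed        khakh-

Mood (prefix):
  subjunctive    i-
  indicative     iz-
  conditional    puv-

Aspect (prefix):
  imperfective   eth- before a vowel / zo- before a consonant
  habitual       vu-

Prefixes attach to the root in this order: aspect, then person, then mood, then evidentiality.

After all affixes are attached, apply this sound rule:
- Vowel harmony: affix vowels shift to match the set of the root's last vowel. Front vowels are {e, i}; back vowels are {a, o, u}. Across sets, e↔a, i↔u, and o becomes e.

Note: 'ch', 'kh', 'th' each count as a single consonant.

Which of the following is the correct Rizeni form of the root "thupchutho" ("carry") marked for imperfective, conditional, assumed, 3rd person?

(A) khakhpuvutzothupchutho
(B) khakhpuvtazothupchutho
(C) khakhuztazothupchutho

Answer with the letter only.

Attach aspect imperfective zo- (before consonant 'th') → zothupchutho.
Attach person 3rd person ta- → tazothupchutho.
Attach mood conditional puv- → puvtazothupchutho.
Attach evidentiality assumed khakh- → khakhpuvtazothupchutho.
Vowel harmony: no change.
So the correct form is khakhpuvtazothupchutho, option (B).
(A) khakhpuvutzothupchutho is wrong: it uses 1st person instead of 3rd person for person.
(C) khakhuztazothupchutho is wrong: it uses indicative instead of conditional for mood.

B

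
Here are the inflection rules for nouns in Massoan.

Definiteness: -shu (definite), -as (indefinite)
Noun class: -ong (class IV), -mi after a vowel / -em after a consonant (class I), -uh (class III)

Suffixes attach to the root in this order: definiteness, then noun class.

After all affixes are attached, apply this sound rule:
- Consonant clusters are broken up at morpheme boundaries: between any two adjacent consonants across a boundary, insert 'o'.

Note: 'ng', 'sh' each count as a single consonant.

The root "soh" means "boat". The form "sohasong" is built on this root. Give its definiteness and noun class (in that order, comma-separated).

indefinite, class IV

Segment: soh-as-ong.
definiteness: -as → indefinite.
noun class: -ong → class IV.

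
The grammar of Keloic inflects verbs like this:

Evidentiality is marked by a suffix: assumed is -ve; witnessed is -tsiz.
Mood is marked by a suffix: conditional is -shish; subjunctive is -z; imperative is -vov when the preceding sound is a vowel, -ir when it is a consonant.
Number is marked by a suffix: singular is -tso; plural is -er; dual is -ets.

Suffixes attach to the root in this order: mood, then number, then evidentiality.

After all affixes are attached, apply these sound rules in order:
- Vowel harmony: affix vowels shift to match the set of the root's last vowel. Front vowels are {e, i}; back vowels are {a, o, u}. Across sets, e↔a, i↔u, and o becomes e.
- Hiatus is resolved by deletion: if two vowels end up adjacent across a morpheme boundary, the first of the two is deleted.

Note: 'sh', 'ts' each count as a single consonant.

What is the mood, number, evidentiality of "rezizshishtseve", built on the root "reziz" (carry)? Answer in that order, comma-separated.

conditional, singular, assumed

Segment: reziz-shish-tso-ve.
mood: -shish → conditional.
number: -tso → singular.
evidentiality: -ve → assumed.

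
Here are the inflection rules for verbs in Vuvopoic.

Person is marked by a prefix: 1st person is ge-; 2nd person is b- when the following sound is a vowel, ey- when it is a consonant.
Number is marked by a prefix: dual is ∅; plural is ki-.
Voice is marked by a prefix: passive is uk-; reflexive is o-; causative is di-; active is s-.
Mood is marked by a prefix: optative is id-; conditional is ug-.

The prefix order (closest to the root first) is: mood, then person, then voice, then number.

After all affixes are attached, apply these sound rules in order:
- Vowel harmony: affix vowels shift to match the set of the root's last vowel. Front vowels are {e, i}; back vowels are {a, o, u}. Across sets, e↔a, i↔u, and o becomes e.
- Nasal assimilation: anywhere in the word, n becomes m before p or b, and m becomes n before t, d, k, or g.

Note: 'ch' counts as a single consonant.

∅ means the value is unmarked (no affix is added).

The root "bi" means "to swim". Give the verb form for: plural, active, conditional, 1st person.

kisgeigbi

Attach mood conditional ug- → ugbi.
Attach person 1st person ge- → geugbi.
Attach voice active s- → sgeugbi.
Attach number plural ki- → kisgeugbi.
Apply vowel harmony: kisgeugbi → kisgeigbi.
Nasal assimilation: no change.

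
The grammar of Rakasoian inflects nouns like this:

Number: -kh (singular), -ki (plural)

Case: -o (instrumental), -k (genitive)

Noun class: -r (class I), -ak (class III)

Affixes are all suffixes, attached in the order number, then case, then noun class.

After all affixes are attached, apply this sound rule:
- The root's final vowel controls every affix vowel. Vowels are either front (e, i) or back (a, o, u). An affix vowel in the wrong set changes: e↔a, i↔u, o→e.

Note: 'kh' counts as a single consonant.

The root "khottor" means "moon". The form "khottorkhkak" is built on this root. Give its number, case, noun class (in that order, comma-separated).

Segment: khottor-kh-k-ak.
number: -kh → singular.
case: -k → genitive.
noun class: -ak → class III.

singular, genitive, class III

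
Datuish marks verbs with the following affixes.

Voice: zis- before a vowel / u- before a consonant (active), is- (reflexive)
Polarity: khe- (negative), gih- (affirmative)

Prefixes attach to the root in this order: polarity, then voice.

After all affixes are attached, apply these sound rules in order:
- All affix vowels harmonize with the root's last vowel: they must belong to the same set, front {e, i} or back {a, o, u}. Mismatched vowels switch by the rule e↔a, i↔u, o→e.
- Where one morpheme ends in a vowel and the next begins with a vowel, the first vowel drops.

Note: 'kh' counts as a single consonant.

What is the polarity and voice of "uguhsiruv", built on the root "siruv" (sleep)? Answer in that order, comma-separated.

affirmative, active

Segment: u-gih-siruv.
polarity: gih- → affirmative.
voice: zis/u- → active.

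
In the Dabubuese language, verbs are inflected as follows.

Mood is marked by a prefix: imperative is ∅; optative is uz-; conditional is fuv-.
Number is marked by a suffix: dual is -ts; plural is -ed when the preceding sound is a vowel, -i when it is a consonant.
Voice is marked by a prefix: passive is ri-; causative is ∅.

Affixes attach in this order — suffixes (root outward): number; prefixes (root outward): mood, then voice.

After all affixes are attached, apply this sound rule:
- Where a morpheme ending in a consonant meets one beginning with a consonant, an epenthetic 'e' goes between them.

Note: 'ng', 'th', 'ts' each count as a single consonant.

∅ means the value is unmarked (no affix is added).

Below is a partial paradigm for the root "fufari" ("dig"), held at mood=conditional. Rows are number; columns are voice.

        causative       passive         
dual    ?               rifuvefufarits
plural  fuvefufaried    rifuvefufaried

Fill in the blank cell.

Attach mood conditional fuv- → fuvfufari.
voice = causative: zero marking, form stays fuvfufari.
Attach number dual -ts → fuvfufarits.
Apply epenthesis: fuvfufarits → fuvefufarits.

fuvefufarits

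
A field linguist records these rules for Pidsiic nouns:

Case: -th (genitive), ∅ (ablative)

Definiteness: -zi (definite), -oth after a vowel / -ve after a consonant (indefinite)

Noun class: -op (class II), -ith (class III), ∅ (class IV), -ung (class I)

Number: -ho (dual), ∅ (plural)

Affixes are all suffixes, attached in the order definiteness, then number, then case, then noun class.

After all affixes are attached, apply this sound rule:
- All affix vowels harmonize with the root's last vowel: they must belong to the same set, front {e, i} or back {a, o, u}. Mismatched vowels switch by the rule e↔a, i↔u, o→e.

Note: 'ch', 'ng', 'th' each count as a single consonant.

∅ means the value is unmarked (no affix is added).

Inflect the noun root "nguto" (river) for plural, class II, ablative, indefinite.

Attach definiteness indefinite -oth (after vowel 'o') → ngutooth.
number = plural: zero marking, form stays ngutooth.
case = ablative: zero marking, form stays ngutooth.
Attach noun class class II -op → ngutoothop.
Vowel harmony: no change.

ngutoothop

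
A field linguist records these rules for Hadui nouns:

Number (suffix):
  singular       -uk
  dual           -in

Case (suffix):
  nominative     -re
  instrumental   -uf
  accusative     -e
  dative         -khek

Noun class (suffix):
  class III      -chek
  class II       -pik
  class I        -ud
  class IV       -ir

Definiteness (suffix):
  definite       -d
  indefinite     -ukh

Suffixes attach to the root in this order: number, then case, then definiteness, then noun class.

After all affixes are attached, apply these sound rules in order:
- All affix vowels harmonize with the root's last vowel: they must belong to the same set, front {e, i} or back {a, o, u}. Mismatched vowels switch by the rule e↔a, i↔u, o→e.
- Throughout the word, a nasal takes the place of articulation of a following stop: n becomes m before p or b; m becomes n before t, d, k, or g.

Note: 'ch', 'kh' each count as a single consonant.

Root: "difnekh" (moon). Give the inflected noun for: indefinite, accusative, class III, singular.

Attach number singular -uk → difnekhuk.
Attach case accusative -e → difnekhuke.
Attach definiteness indefinite -ukh → difnekhukeukh.
Attach noun class class III -chek → difnekhukeukhchek.
Apply vowel harmony: difnekhukeukhchek → difnekhikeikhchek.
Nasal assimilation: no change.

difnekhikeikhchek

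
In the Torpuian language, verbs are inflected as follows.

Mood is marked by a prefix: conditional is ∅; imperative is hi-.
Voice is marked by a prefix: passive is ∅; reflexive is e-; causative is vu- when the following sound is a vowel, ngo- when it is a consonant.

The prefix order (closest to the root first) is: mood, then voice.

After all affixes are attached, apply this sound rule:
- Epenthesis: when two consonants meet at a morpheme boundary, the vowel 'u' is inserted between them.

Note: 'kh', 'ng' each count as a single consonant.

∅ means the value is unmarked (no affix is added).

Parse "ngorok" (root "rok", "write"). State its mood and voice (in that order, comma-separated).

Segment: ngo-rok.
mood: ∅ → conditional.
voice: vu/ngo- → causative.

conditional, causative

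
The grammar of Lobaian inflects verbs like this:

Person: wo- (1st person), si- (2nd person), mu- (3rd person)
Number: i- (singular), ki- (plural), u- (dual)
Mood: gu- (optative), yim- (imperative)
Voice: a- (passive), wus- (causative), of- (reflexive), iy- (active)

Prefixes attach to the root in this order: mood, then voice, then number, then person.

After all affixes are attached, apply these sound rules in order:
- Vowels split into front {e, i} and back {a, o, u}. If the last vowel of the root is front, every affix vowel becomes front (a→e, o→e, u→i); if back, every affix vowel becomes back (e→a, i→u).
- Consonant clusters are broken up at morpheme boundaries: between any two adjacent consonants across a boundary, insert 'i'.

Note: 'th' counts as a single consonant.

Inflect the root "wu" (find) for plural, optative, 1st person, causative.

wokuwusiguwu

Attach mood optative gu- → guwu.
Attach voice causative wus- → wusguwu.
Attach number plural ki- → kiwusguwu.
Attach person 1st person wo- → wokiwusguwu.
Apply vowel harmony: wokiwusguwu → wokuwusguwu.
Apply epenthesis: wokuwusguwu → wokuwusiguwu.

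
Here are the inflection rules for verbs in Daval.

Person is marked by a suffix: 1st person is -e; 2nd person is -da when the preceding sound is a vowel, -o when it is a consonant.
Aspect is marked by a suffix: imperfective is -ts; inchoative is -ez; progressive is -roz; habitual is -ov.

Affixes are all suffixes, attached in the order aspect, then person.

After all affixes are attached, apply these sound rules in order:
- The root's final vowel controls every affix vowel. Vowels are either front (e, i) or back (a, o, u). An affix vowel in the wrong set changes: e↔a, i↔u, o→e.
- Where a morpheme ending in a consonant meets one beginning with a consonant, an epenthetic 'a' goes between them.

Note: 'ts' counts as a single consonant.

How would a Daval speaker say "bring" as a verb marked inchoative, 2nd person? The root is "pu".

puazo

Attach aspect inchoative -ez → puez.
Attach person 2nd person -o (after consonant 'z') → puezo.
Apply vowel harmony: puezo → puazo.
Epenthesis: no change.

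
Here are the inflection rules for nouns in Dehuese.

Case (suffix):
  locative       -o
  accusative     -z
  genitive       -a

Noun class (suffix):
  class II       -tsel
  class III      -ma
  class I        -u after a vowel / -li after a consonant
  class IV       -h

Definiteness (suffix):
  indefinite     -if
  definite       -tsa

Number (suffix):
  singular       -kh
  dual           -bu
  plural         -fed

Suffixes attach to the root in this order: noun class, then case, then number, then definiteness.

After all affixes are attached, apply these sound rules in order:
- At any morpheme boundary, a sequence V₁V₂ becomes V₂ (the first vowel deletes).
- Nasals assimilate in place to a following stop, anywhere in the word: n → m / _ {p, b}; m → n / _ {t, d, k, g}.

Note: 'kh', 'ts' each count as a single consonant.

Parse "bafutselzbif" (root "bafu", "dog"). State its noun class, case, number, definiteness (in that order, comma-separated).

Segment: bafu-tsel-z-bu-if.
noun class: -tsel → class II.
case: -z → accusative.
number: -bu → dual.
definiteness: -if → indefinite.

class II, accusative, dual, indefinite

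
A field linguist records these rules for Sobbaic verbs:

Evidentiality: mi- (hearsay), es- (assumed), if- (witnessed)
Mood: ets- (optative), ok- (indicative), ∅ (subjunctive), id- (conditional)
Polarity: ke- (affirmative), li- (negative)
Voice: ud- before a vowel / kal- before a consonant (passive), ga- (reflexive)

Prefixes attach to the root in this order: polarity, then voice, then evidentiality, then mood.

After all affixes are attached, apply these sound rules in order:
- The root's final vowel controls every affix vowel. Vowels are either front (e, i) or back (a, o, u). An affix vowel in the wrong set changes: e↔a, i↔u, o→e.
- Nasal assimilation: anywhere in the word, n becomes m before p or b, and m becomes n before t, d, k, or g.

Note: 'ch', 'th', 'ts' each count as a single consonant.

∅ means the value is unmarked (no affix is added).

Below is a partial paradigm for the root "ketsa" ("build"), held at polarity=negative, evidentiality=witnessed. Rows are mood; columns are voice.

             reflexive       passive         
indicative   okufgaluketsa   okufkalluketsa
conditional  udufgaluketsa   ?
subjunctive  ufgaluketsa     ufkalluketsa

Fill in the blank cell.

Attach polarity negative li- → liketsa.
Attach voice passive kal- (before consonant 'l') → kalliketsa.
Attach evidentiality witnessed if- → ifkalliketsa.
Attach mood conditional id- → idifkalliketsa.
Apply vowel harmony: idifkalliketsa → udufkalluketsa.
Nasal assimilation: no change.

udufkalluketsa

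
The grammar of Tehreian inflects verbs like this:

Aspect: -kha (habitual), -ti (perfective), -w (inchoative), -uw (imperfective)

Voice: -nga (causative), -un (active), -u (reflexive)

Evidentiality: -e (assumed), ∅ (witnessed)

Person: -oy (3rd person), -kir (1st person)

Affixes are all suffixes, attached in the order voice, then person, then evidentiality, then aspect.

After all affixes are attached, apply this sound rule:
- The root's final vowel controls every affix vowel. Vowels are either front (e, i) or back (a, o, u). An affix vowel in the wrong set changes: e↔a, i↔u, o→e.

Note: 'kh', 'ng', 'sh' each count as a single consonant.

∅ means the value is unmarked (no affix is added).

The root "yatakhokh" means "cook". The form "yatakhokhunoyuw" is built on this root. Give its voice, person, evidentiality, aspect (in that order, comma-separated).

Segment: yatakhokh-un-oy-uw.
voice: -un → active.
person: -oy → 3rd person.
evidentiality: ∅ → witnessed.
aspect: -uw → imperfective.

active, 3rd person, witnessed, imperfective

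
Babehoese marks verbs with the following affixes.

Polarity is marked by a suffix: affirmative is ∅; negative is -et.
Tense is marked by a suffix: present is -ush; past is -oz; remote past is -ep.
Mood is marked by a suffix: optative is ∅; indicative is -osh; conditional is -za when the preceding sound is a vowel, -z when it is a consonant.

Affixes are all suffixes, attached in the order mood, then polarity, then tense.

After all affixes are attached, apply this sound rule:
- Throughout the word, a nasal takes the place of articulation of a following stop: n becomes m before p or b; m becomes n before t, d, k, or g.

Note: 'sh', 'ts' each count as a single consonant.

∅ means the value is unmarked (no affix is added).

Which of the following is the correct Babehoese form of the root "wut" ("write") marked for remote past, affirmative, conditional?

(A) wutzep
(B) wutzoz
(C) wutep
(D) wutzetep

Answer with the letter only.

A

Attach mood conditional -z (after consonant 't') → wutz.
polarity = affirmative: zero marking, form stays wutz.
Attach tense remote past -ep → wutzep.
Nasal assimilation: no change.
So the correct form is wutzep, option (A).
(C) wutep is wrong: it uses optative instead of conditional for mood.
(B) wutzoz is wrong: it uses past instead of remote past for tense.
(D) wutzetep is wrong: it uses negative instead of affirmative for polarity.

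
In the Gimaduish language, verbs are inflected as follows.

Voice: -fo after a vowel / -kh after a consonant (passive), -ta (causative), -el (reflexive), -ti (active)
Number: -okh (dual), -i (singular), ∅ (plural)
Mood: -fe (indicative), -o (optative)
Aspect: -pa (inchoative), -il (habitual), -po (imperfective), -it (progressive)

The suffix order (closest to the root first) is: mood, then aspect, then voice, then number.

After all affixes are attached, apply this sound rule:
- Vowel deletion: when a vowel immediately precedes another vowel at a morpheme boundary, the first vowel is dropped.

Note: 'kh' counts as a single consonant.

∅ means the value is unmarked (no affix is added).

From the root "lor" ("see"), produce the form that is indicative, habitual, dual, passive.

lorfilkhokh

Attach mood indicative -fe → lorfe.
Attach aspect habitual -il → lorfeil.
Attach voice passive -kh (after consonant 'l') → lorfeilkh.
Attach number dual -okh → lorfeilkhokh.
Apply vowel deletion: lorfeilkhokh → lorfilkhokh.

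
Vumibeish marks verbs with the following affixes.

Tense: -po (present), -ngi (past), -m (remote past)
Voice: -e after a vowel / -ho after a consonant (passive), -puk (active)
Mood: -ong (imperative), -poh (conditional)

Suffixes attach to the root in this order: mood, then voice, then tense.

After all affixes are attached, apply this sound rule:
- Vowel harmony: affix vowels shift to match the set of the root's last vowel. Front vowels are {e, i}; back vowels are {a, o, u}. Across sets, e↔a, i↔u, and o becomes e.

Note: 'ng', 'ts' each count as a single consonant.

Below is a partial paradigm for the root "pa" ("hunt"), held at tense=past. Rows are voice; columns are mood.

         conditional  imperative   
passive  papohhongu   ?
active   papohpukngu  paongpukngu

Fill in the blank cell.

paonghongu

Attach mood imperative -ong → paong.
Attach voice passive -ho (after consonant 'ng') → paongho.
Attach tense past -ngi → paonghongi.
Apply vowel harmony: paonghongi → paonghongu.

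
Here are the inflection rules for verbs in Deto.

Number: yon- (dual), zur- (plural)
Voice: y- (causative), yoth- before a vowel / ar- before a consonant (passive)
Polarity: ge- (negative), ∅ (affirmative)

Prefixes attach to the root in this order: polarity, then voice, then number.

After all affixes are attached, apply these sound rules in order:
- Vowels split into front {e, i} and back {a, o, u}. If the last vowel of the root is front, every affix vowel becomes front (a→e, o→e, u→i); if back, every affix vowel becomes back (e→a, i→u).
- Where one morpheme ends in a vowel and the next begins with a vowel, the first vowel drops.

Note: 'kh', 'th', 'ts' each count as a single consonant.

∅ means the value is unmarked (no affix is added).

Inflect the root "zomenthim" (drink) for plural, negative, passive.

Attach polarity negative ge- → gezomenthim.
Attach voice passive ar- (before consonant 'g') → argezomenthim.
Attach number plural zur- → zurargezomenthim.
Apply vowel harmony: zurargezomenthim → zirergezomenthim.
Vowel deletion: no change.

zirergezomenthim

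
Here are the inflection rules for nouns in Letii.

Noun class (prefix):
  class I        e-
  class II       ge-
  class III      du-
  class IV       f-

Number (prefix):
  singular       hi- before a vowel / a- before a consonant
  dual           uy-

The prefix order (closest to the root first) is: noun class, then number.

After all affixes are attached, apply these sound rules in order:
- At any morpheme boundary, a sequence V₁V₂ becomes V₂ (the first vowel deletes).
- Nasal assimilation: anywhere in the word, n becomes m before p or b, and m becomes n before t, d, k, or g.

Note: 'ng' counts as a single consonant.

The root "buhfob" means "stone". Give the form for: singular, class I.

hebuhfob

Attach noun class class I e- → ebuhfob.
Attach number singular hi- (before vowel 'e') → hiebuhfob.
Apply vowel deletion: hiebuhfob → hebuhfob.
Nasal assimilation: no change.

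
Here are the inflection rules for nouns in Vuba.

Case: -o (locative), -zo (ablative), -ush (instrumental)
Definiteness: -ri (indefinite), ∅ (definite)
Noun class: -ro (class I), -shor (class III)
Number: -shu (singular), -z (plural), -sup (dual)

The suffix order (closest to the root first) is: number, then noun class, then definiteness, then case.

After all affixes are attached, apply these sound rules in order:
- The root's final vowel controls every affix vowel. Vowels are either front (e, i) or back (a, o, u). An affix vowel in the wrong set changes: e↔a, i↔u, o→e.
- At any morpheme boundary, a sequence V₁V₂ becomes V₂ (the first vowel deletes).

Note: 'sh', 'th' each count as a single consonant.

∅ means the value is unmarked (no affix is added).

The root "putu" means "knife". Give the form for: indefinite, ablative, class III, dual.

putusupshorruzo

Attach number dual -sup → putusup.
Attach noun class class III -shor → putusupshor.
Attach definiteness indefinite -ri → putusupshorri.
Attach case ablative -zo → putusupshorrizo.
Apply vowel harmony: putusupshorrizo → putusupshorruzo.
Vowel deletion: no change.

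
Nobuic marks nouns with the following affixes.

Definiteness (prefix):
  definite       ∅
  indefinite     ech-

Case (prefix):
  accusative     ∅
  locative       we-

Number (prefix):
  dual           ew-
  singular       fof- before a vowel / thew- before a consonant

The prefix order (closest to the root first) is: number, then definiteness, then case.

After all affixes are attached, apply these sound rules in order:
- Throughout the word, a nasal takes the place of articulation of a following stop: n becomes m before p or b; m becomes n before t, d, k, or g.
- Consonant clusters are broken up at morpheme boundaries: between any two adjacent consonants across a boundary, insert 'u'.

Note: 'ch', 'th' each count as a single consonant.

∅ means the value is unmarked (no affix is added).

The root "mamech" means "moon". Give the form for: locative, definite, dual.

Attach number dual ew- → ewmamech.
definiteness = definite: zero marking, form stays ewmamech.
Attach case locative we- → weewmamech.
Nasal assimilation: no change.
Apply epenthesis: weewmamech → weewumamech.

weewumamech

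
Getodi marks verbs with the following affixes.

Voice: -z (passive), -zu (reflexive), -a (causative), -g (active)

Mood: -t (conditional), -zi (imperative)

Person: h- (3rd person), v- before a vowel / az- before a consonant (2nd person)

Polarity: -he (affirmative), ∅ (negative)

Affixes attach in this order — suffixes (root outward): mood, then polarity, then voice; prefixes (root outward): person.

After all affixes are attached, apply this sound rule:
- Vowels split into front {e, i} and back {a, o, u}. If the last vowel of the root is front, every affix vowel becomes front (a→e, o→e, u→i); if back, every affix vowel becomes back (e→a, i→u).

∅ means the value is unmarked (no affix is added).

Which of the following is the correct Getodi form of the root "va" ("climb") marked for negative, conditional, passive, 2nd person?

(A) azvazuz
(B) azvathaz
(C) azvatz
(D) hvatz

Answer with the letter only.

Attach mood conditional -t → vat.
Attach person 2nd person az- (before consonant 'v') → azvat.
polarity = negative: zero marking, form stays azvat.
Attach voice passive -z → azvatz.
Vowel harmony: no change.
So the correct form is azvatz, option (C).
(A) azvazuz is wrong: it uses imperative instead of conditional for mood.
(B) azvathaz is wrong: it uses affirmative instead of negative for polarity.
(D) hvatz is wrong: it uses 3rd person instead of 2nd person for person.

C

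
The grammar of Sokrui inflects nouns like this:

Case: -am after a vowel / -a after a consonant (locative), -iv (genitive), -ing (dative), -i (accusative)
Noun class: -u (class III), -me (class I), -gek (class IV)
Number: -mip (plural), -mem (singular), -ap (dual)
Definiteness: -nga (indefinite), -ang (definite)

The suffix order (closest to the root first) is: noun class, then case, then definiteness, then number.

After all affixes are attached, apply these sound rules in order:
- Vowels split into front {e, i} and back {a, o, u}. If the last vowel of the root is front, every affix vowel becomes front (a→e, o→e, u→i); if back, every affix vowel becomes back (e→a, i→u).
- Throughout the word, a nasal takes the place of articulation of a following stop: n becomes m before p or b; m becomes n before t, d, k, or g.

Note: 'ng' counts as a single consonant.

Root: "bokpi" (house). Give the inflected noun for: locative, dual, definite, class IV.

bokpigekeengep

Attach noun class class IV -gek → bokpigek.
Attach case locative -a (after consonant 'k') → bokpigeka.
Attach definiteness definite -ang → bokpigekaang.
Attach number dual -ap → bokpigekaangap.
Apply vowel harmony: bokpigekaangap → bokpigekeengep.
Nasal assimilation: no change.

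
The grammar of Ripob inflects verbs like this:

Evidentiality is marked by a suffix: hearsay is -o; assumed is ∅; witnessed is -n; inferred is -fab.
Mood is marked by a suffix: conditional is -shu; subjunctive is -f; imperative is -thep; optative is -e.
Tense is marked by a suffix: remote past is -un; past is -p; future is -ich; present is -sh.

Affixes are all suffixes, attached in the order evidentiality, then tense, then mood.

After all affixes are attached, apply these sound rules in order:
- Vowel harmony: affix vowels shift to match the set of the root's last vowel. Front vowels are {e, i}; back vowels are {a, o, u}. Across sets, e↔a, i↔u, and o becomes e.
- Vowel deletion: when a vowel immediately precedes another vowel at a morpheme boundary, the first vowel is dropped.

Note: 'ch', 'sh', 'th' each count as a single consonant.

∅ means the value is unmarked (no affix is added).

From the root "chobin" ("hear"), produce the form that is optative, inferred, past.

Attach evidentiality inferred -fab → chobinfab.
Attach tense past -p → chobinfabp.
Attach mood optative -e → chobinfabpe.
Apply vowel harmony: chobinfabpe → chobinfebpe.
Vowel deletion: no change.

chobinfebpe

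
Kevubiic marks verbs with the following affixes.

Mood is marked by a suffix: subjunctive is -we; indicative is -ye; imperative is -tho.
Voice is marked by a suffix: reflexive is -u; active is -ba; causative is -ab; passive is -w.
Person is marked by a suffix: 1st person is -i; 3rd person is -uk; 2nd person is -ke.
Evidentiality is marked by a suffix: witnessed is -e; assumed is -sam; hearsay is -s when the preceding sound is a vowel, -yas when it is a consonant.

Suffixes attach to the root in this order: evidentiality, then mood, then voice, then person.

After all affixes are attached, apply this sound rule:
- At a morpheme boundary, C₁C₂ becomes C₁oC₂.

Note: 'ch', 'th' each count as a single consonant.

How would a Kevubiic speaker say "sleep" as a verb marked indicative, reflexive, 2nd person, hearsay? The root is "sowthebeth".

Attach evidentiality hearsay -yas (after consonant 'th') → sowthebethyas.
Attach mood indicative -ye → sowthebethyasye.
Attach voice reflexive -u → sowthebethyasyeu.
Attach person 2nd person -ke → sowthebethyasyeuke.
Apply epenthesis: sowthebethyasyeuke → sowthebethoyasoyeuke.

sowthebethoyasoyeuke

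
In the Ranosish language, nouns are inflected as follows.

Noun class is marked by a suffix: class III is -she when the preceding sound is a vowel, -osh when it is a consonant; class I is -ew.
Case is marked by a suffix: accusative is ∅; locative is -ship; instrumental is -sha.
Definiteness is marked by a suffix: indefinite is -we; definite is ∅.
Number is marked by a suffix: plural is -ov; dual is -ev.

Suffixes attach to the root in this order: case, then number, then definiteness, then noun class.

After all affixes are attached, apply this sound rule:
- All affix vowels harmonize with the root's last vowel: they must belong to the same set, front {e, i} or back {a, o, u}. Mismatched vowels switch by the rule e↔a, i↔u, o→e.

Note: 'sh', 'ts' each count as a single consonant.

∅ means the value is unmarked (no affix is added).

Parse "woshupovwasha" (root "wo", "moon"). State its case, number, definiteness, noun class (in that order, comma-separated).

Segment: wo-ship-ov-we-she.
case: -ship → locative.
number: -ov → plural.
definiteness: -we → indefinite.
noun class: -she/osh → class III.

locative, plural, indefinite, class III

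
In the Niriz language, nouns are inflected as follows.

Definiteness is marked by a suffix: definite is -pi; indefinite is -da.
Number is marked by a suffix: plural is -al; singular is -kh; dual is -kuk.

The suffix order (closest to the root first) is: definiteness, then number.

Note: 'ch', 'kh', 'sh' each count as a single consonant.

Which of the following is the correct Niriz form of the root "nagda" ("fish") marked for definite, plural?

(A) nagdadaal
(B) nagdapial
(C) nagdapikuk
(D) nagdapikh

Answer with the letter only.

Attach definiteness definite -pi → nagdapi.
Attach number plural -al → nagdapial.
So the correct form is nagdapial, option (B).
(A) nagdadaal is wrong: it uses indefinite instead of definite for definiteness.
(C) nagdapikuk is wrong: it uses dual instead of plural for number.
(D) nagdapikh is wrong: it uses singular instead of plural for number.

B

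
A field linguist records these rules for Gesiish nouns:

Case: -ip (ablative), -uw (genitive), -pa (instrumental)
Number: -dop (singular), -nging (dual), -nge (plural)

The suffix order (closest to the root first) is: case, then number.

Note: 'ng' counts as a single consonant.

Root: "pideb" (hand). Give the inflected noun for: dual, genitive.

Attach case genitive -uw → pidebuw.
Attach number dual -nging → pidebuwnging.

pidebuwnging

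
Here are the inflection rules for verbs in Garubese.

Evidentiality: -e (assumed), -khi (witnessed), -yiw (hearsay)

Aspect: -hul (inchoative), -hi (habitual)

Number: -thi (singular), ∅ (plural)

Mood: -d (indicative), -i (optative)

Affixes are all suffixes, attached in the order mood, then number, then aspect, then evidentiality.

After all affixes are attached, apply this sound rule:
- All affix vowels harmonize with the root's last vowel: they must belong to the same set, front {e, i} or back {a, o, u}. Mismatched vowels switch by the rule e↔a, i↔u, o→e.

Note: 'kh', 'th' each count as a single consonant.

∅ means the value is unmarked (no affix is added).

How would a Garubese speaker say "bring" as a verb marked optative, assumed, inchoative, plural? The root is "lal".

Attach mood optative -i → lali.
number = plural: zero marking, form stays lali.
Attach aspect inchoative -hul → lalihul.
Attach evidentiality assumed -e → lalihule.
Apply vowel harmony: lalihule → laluhula.

laluhula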